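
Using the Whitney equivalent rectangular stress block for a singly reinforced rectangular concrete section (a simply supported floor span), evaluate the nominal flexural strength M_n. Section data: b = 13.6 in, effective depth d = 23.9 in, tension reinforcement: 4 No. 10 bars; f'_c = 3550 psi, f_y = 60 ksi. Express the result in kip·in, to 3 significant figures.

A_s = 4 × 1.27 = 5.08 in².
T = A_s f_y = 5.08 × 60 = 304.8 kips.
a = T/(0.85 f'_c b) = 304.8/(0.85 × 3.55 × 13.6) = 7.427 in.
M_n = T(d − a/2) = 304.8 × (23.9 − 3.7135) = 6152.8 kip·in.

M_n ≈ 6150 kip·in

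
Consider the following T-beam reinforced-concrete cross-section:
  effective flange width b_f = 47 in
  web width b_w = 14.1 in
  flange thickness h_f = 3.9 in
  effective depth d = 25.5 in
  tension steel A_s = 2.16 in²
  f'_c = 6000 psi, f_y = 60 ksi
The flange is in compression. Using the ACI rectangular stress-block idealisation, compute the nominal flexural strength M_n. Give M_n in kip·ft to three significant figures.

Tension: T = A_s f_y = 2.16 × 60 = 129.6 kips.
Try a within the flange: a = T/(0.85 f'_c b_f) = 129.6/(0.85 × 6 × 47) = 0.541 in.
Since a = 0.541 ≤ h_f = 3.9 in, the stress block lies entirely in the flange; analyse as a rectangular beam of width b_f.
M_n = T(d − a/2) = 129.6 × (25.5 − 0.2705) = 3269.7 kip·in.
M_n = 3269.7/12 = 272.48 kip·ft.

M_n ≈ 272 kip·ft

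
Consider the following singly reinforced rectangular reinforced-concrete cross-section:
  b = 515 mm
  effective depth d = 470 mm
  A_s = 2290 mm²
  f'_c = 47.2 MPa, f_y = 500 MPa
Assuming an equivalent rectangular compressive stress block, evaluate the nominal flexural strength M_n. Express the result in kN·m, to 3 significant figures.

M_n ≈ 506 kN·m

T = A_s f_y = 2290 × 500 = 1145000 N = 1145 kN.
From C = T: a = T/(0.85 f'_c b) = 1145000/(0.85 × 47.2 × 515) = 55.42 mm.
M_n = T(d − a/2) = 1145 kN × (470 − 27.71) mm = 506.42 kN·m.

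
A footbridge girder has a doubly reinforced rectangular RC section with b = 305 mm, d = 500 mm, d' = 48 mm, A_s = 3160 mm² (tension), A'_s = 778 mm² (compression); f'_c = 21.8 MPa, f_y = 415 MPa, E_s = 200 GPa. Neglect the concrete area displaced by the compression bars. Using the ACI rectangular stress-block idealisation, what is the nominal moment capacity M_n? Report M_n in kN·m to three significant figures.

Assume both tension and compression steel yield.
Net tension couple steel: A_s − A'_s = 2382 mm².
a = (A_s − A'_s) f_y / (0.85 f'_c b) = 988530/(0.85 × 21.8 × 305) = 174.91 mm.
c = a/β₁ = 174.91/0.85 = 205.78 mm; ε'_s = 0.003(c − d')/c = 0.0023 ≥ f_y/E_s = 0.0021, so compression steel does yield.
M_n = (A_s − A'_s) f_y (d − a/2) + A'_s f_y (d − d') = [988530 × (500 − 87.455) + 322870 × (500 − 48)] × 10⁻⁶ = 407.81 + 145.94 = 553.75 kN·m.

M_n ≈ 554 kN·m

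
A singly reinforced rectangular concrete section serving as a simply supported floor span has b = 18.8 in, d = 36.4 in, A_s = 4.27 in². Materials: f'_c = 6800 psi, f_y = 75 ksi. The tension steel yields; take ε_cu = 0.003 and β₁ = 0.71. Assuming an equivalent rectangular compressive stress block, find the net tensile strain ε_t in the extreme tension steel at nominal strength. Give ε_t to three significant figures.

a = A_s f_y/(0.85 f'_c b) = 2.947 in.
β₁ = 0.71, so c = a/β₁ = 2.947/0.71 = 4.151 in.
From the linear strain diagram with ε_cu = 0.003: ε_t = 0.003 (d − c)/c = 0.003 × (36.4 − 4.151)/4.151 = 0.0233.
Since ε_t ≥ 0.005, the section is tension-controlled.

ε_t ≈ 0.0233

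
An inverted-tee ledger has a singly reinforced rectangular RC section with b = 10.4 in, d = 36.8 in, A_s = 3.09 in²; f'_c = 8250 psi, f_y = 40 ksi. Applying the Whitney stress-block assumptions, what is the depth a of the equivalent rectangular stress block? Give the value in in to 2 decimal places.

a ≈ 1.69 in

T = A_s f_y = 3.09 × 40 = 123.6 kips.
a = T/(0.85 f'_c b) = 123.6/(0.85 × 8.25 × 10.4) = 1.69 in.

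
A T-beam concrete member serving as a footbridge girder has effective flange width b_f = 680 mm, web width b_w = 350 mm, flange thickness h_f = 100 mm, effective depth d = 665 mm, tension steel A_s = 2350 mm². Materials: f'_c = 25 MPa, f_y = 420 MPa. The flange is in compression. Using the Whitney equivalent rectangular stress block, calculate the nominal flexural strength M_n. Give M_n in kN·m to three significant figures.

M_n ≈ 623 kN·m

Tension: T = A_s f_y = 2350 × 420 = 987000 N.
Try a within the flange: a = T/(0.85 f'_c b_f) = 987000/(0.85 × 25 × 680) = 68.30 mm.
Since a = 68.30 ≤ h_f = 100 mm, the stress block lies entirely in the flange; analyse as a rectangular beam of width b_f.
M_n = T(d − a/2) = 987000 × (665 − 34.15) = 622.65 × 10⁶ N·mm.
M_n = 622.65 kN·m.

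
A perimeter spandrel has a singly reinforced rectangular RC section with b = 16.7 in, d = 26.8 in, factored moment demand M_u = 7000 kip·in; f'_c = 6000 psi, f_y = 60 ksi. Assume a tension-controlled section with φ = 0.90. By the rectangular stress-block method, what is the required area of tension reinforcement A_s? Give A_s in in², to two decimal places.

M_n = M_u/φ = 7000/0.90 = 7777.78 kip·in.
From M_n = 0.85 f'_c a b (d − a/2):
a = d − √(d² − 2M_n/(0.85 f'_c b)) = 26.8 − √(26.8² − 2 × 7777.78/(0.85 × 6 × 16.7)) = 3.657 in.
A_s = 0.85 f'_c a b / f_y = 0.85 × 6 × 3.657 × 16.7 / 60 = 5.191 in².

A_s ≈ 5.19 in²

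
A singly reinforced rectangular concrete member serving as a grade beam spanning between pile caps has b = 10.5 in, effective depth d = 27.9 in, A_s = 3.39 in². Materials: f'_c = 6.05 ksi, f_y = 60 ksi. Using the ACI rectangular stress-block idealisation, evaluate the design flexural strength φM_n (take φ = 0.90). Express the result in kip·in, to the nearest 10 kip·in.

T = A_s f_y = 3.39 × 60 = 203.4 kips.
a = T/(0.85 f'_c b) = 203.4/(0.85 × 6.05 × 10.5) = 3.767 in.
M_n = T(d − a/2) = 203.4 × (27.9 − 1.8835) = 5291.8 kip·in.
φM_n = 0.90 × 5291.8 = 4762.6 kip·in.

φM_n ≈ 4760 kip·in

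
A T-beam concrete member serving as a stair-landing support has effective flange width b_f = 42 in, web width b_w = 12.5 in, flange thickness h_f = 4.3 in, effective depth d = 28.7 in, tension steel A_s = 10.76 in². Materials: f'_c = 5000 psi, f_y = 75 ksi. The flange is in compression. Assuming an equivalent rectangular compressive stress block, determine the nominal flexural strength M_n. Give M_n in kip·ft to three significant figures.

Tension: T = A_s f_y = 10.76 × 75 = 807 kips.
Try a within the flange: a = T/(0.85 f'_c b_f) = 807/(0.85 × 5 × 42) = 4.521 in.
a = 4.521 > h_f = 4.3 in: the block extends into the web. Split into flange-overhang and web parts.
C_f = 0.85 f'_c (b_f − b_w) h_f = 0.85 × 5 × (42 − 12.5) × 4.3 = 539.1 kips.
Remaining web compression depth: a_w = (T − C_f)/(0.85 f'_c b_w) = (807 − 539.1)/(0.85 × 5 × 12.5) = 5.043 in.
M_n = C_f(d − h_f/2) + (T − C_f)(d − a_w/2) = 539.1 × (28.7 − 2.15) + 267.9 × (28.7 − 2.5215) = 14313.1 + 7013.2 = 21326.3 kip·in.
M_n = 21326.3/12 = 1777.19 kip·ft.

M_n ≈ 1780 kip·ft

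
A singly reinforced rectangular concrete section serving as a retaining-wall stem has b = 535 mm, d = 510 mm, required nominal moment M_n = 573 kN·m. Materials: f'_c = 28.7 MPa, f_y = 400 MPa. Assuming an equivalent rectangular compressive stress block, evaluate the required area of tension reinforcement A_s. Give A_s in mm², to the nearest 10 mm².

A_s ≈ 3100 mm²

With M_n = 0.85 f'_c a b (d − a/2), solve the quadratic for a:
a = d − √(d² − 2M_n/(0.85 f'_c b)) = 510 − √(510² − 2 × 573×10⁶/(0.85 × 28.7 × 535)) = 94.92 mm.
A_s = 0.85 f'_c a b / f_y = 0.85 × 28.7 × 94.92 × 535 / 400 = 3097.1 mm².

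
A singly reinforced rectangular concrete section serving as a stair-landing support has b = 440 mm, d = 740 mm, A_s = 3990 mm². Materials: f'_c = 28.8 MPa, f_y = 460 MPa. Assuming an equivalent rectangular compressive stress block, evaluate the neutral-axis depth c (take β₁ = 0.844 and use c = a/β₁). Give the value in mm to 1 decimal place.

T = A_s f_y = 3990 × 460 = 1835400 N = 1835.4 kN.
Setting C = 0.85 f'_c a b equal to T: a = 1835400/(0.85 × 28.8 × 440) = 170.399 mm.
With β₁ = 0.844, c = a/β₁ = 170.399/0.844 = 201.9 mm.

c ≈ 201.9 mm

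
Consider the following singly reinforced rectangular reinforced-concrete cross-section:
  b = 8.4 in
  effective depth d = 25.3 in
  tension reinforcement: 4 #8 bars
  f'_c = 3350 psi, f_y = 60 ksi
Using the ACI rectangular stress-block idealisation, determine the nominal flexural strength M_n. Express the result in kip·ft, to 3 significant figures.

M_n ≈ 337 kip·ft

A_s = 4 × 0.79 = 3.16 in².
T = A_s f_y = 3.16 × 60 = 189.6 kips.
a = T/(0.85 f'_c b) = 189.6/(0.85 × 3.35 × 8.4) = 7.927 in.
M_n = T(d − a/2) = 189.6 × (25.3 − 3.9635) = 4045.4 kip·in = 4045.4/12 = 337.12 kip·ft.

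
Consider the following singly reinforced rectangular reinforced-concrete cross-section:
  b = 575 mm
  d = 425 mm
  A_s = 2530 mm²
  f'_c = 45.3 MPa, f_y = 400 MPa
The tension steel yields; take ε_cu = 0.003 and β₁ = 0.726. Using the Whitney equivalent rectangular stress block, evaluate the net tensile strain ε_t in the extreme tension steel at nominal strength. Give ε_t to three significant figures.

a = A_s f_y/(0.85 f'_c b) = 45.71 mm.
β₁ = 0.726, so c = a/β₁ = 45.71/0.726 = 62.96 mm.
From the linear strain diagram with ε_cu = 0.003: ε_t = 0.003 (d − c)/c = 0.003 × (425 − 62.96)/62.96 = 0.0173.
Since ε_t ≥ 0.005, the section is tension-controlled.

ε_t ≈ 0.0173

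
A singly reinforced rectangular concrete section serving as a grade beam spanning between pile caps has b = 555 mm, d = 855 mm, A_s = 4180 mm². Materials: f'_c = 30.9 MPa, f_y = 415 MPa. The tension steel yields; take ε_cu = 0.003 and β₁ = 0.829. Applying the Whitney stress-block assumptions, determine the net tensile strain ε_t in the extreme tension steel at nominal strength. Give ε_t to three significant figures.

ε_t ≈ 0.0149

a = A_s f_y/(0.85 f'_c b) = 119.00 mm.
β₁ = 0.829, so c = a/β₁ = 119.00/0.829 = 143.55 mm.
From the linear strain diagram with ε_cu = 0.003: ε_t = 0.003 (d − c)/c = 0.003 × (855 − 143.55)/143.55 = 0.0149.
Since ε_t ≥ 0.005, the section is tension-controlled.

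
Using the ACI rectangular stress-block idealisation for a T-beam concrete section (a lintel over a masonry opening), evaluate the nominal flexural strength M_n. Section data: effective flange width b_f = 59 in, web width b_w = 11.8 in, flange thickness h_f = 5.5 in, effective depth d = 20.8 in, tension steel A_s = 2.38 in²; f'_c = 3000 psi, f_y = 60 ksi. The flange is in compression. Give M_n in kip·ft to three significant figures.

Tension: T = A_s f_y = 2.38 × 60 = 142.8 kips.
Try a within the flange: a = T/(0.85 f'_c b_f) = 142.8/(0.85 × 3 × 59) = 0.949 in.
Since a = 0.949 ≤ h_f = 5.5 in, the stress block lies entirely in the flange; analyse as a rectangular beam of width b_f.
M_n = T(d − a/2) = 142.8 × (20.8 − 0.4745) = 2902.5 kip·in.
M_n = 2902.5/12 = 241.88 kip·ft.

M_n ≈ 242 kip·ft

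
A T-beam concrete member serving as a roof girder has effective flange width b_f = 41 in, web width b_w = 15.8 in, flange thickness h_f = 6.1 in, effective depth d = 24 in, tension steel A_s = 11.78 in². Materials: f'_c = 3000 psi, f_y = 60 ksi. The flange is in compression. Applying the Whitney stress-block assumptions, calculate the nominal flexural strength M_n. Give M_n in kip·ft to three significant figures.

Tension: T = A_s f_y = 11.78 × 60 = 706.8 kips.
Try a within the flange: a = T/(0.85 f'_c b_f) = 706.8/(0.85 × 3 × 41) = 6.760 in.
a = 6.760 > h_f = 6.1 in: the block extends into the web. Split into flange-overhang and web parts.
C_f = 0.85 f'_c (b_f − b_w) h_f = 0.85 × 3 × (41 − 15.8) × 6.1 = 392.0 kips.
Remaining web compression depth: a_w = (T − C_f)/(0.85 f'_c b_w) = (706.8 − 392.0)/(0.85 × 3 × 15.8) = 7.813 in.
M_n = C_f(d − h_f/2) + (T − C_f)(d − a_w/2) = 392.0 × (24 − 3.05) + 314.8 × (24 − 3.9065) = 8212.4 + 6325.4 = 14537.8 kip·in.
M_n = 14537.8/12 = 1211.48 kip·ft.

M_n ≈ 1210 kip·ft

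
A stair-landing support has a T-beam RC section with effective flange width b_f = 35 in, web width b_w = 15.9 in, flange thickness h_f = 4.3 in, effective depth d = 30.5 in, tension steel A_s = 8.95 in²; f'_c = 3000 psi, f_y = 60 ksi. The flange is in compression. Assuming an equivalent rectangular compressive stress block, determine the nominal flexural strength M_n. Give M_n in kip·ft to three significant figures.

M_n ≈ 1220 kip·ft

Tension: T = A_s f_y = 8.95 × 60 = 537 kips.
Try a within the flange: a = T/(0.85 f'_c b_f) = 537/(0.85 × 3 × 35) = 6.017 in.
a = 6.017 > h_f = 4.3 in: the block extends into the web. Split into flange-overhang and web parts.
C_f = 0.85 f'_c (b_f − b_w) h_f = 0.85 × 3 × (35 − 15.9) × 4.3 = 209.4 kips.
Remaining web compression depth: a_w = (T − C_f)/(0.85 f'_c b_w) = (537 − 209.4)/(0.85 × 3 × 15.9) = 8.080 in.
M_n = C_f(d − h_f/2) + (T − C_f)(d − a_w/2) = 209.4 × (30.5 − 2.15) + 327.6 × (30.5 − 4.04) = 5936.5 + 8668.3 = 14604.8 kip·in.
M_n = 14604.8/12 = 1217.07 kip·ft.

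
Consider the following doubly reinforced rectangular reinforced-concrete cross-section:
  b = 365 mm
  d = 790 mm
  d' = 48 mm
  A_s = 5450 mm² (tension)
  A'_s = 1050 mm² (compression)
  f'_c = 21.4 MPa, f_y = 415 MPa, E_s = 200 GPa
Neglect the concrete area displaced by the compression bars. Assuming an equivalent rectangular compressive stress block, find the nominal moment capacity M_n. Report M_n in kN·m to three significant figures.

Assume both tension and compression steel yield.
Net tension couple steel: A_s − A'_s = 4400 mm².
a = (A_s − A'_s) f_y / (0.85 f'_c b) = 1826000/(0.85 × 21.4 × 365) = 275.03 mm.
c = a/β₁ = 275.03/0.85 = 323.56 mm; ε'_s = 0.003(c − d')/c = 0.0026 ≥ f_y/E_s = 0.0021, so compression steel does yield.
M_n = (A_s − A'_s) f_y (d − a/2) + A'_s f_y (d − d') = [1826000 × (790 − 137.515) + 435750 × (790 − 48)] × 10⁻⁶ = 1191.44 + 323.33 = 1514.77 kN·m.

M_n ≈ 1510 kN·m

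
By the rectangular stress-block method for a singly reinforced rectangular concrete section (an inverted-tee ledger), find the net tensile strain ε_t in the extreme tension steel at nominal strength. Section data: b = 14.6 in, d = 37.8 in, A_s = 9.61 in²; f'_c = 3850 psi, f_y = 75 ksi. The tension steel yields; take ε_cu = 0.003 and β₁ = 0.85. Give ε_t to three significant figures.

a = A_s f_y/(0.85 f'_c b) = 15.085 in.
β₁ = 0.85, so c = a/β₁ = 15.085/0.85 = 17.747 in.
From the linear strain diagram with ε_cu = 0.003: ε_t = 0.003 (d − c)/c = 0.003 × (37.8 − 17.747)/17.747 = 0.00339.
ε_t < 0.004 — the section is over-reinforced for flexure under ACI limits.

ε_t ≈ 0.00339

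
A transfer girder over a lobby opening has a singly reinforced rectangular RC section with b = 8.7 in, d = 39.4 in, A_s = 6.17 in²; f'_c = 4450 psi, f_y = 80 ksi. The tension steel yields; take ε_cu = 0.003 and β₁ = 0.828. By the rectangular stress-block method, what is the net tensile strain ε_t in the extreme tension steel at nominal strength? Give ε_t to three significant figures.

ε_t ≈ 0.00352

a = A_s f_y/(0.85 f'_c b) = 15.000 in.
β₁ = 0.828, so c = a/β₁ = 15.000/0.828 = 18.116 in.
From the linear strain diagram with ε_cu = 0.003: ε_t = 0.003 (d − c)/c = 0.003 × (39.4 − 18.116)/18.116 = 0.00352.
ε_t < 0.004 — the section is over-reinforced for flexure under ACI limits.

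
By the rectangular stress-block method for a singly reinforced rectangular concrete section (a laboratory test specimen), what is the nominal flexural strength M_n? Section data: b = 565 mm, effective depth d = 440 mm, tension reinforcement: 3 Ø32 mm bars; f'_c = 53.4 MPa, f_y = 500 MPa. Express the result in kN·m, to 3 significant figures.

A_s = 3 × 804 = 2412 mm².
T = A_s f_y = 2412 × 500 = 1206000 N = 1206 kN.
From C = T: a = T/(0.85 f'_c b) = 1206000/(0.85 × 53.4 × 565) = 47.03 mm.
M_n = T(d − a/2) = 1206 kN × (440 − 23.515) mm = 502.28 kN·m.

M_n ≈ 502 kN·m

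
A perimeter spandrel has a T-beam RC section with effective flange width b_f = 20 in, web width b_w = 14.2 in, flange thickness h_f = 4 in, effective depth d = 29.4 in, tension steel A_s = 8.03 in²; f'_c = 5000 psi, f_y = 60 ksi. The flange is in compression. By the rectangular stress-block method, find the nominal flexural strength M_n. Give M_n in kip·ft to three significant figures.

Tension: T = A_s f_y = 8.03 × 60 = 481.8 kips.
Try a within the flange: a = T/(0.85 f'_c b_f) = 481.8/(0.85 × 5 × 20) = 5.668 in.
a = 5.668 > h_f = 4 in: the block extends into the web. Split into flange-overhang and web parts.
C_f = 0.85 f'_c (b_f − b_w) h_f = 0.85 × 5 × (20 − 14.2) × 4 = 98.6 kips.
Remaining web compression depth: a_w = (T − C_f)/(0.85 f'_c b_w) = (481.8 − 98.6)/(0.85 × 5 × 14.2) = 6.350 in.
M_n = C_f(d − h_f/2) + (T − C_f)(d − a_w/2) = 98.6 × (29.4 − 2) + 383.2 × (29.4 − 3.175) = 2701.6 + 10049.4 = 12751.0 kip·in.
M_n = 12751.0/12 = 1062.58 kip·ft.

M_n ≈ 1060 kip·ft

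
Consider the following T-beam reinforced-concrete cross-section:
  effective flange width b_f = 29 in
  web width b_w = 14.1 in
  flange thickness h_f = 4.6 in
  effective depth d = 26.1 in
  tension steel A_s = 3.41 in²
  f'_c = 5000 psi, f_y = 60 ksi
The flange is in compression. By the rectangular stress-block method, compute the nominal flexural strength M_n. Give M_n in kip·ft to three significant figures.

M_n ≈ 431 kip·ft

Tension: T = A_s f_y = 3.41 × 60 = 204.6 kips.
Try a within the flange: a = T/(0.85 f'_c b_f) = 204.6/(0.85 × 5 × 29) = 1.660 in.
Since a = 1.660 ≤ h_f = 4.6 in, the stress block lies entirely in the flange; analyse as a rectangular beam of width b_f.
M_n = T(d − a/2) = 204.6 × (26.1 − 0.83) = 5170.2 kip·in.
M_n = 5170.2/12 = 430.85 kip·ft.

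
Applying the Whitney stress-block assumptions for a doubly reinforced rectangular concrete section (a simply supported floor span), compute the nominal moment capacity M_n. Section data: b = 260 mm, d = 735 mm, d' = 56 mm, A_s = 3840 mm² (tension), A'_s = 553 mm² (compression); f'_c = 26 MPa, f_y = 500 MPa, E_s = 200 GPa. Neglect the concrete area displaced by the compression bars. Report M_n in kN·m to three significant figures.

M_n ≈ 1160 kN·m

Assume both tension and compression steel yield.
Net tension couple steel: A_s − A'_s = 3287 mm².
a = (A_s − A'_s) f_y / (0.85 f'_c b) = 1643500/(0.85 × 26 × 260) = 286.03 mm.
c = a/β₁ = 286.03/0.85 = 336.51 mm; ε'_s = 0.003(c − d')/c = 0.0025 ≥ f_y/E_s = 0.0025, so compression steel does yield.
M_n = (A_s − A'_s) f_y (d − a/2) + A'_s f_y (d − d') = [1643500 × (735 − 143.015) + 276500 × (735 − 56)] × 10⁻⁶ = 972.93 + 187.74 = 1160.67 kN·m.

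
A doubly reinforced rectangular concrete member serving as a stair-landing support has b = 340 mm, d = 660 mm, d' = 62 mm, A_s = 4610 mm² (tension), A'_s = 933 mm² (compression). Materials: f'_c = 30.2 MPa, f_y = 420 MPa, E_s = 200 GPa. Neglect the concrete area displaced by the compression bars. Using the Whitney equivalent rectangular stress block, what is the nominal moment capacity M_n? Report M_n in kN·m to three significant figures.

M_n ≈ 1120 kN·m

Assume both tension and compression steel yield.
Net tension couple steel: A_s − A'_s = 3677 mm².
a = (A_s − A'_s) f_y / (0.85 f'_c b) = 1544340/(0.85 × 30.2 × 340) = 176.94 mm.
c = a/β₁ = 176.94/0.834 = 212.16 mm; ε'_s = 0.003(c − d')/c = 0.0021 ≥ f_y/E_s = 0.0021, so compression steel does yield.
M_n = (A_s − A'_s) f_y (d − a/2) + A'_s f_y (d − d') = [1544340 × (660 − 88.47) + 391860 × (660 − 62)] × 10⁻⁶ = 882.64 + 234.33 = 1116.97 kN·m.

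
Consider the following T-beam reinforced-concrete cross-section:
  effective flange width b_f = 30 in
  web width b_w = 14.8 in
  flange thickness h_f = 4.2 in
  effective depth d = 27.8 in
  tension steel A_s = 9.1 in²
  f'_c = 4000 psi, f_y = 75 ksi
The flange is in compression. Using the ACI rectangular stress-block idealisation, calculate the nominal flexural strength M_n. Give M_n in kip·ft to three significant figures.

Tension: T = A_s f_y = 9.1 × 75 = 682.5 kips.
Try a within the flange: a = T/(0.85 f'_c b_f) = 682.5/(0.85 × 4 × 30) = 6.691 in.
a = 6.691 > h_f = 4.2 in: the block extends into the web. Split into flange-overhang and web parts.
C_f = 0.85 f'_c (b_f − b_w) h_f = 0.85 × 4 × (30 − 14.8) × 4.2 = 217.1 kips.
Remaining web compression depth: a_w = (T − C_f)/(0.85 f'_c b_w) = (682.5 − 217.1)/(0.85 × 4 × 14.8) = 9.249 in.
M_n = C_f(d − h_f/2) + (T − C_f)(d − a_w/2) = 217.1 × (27.8 − 2.1) + 465.4 × (27.8 − 4.6245) = 5579.5 + 10785.9 = 16365.4 kip·in.
M_n = 16365.4/12 = 1363.78 kip·ft.

M_n ≈ 1360 kip·ft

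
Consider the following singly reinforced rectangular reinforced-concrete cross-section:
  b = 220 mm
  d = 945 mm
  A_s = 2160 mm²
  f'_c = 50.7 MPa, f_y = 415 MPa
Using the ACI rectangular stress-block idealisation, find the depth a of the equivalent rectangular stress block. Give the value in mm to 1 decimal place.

a ≈ 94.5 mm

T = A_s f_y = 2160 × 415 = 896400 N = 896.4 kN.
Setting C = 0.85 f'_c a b equal to T: a = 896400/(0.85 × 50.7 × 220) = 94.5 mm.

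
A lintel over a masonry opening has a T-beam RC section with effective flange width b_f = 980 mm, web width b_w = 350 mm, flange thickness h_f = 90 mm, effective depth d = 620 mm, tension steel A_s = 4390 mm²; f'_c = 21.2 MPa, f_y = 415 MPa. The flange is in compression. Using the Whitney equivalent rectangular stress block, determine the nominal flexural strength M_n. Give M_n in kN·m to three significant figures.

M_n ≈ 1030 kN·m

Tension: T = A_s f_y = 4390 × 415 = 1821850 N.
Try a within the flange: a = T/(0.85 f'_c b_f) = 1821850/(0.85 × 21.2 × 980) = 103.16 mm.
a = 103.16 > h_f = 90 mm: the block extends into the web. Split into flange-overhang and web parts.
C_f = 0.85 f'_c (b_f − b_w) h_f = 0.85 × 21.2 × (980 − 350) × 90 = 1021734 N.
Remaining web compression depth: a_w = (T − C_f)/(0.85 f'_c b_w) = (1821850 − 1021734)/(0.85 × 21.2 × 350) = 126.86 mm.
M_n = C_f(d − h_f/2) + (T − C_f)(d − a_w/2) = 1021734 × (620 − 45) + 800116 × (620 − 63.43) = 587.50 + 445.32 = 1032.82 × 10⁶ N·mm.
M_n = 1032.82 kN·m.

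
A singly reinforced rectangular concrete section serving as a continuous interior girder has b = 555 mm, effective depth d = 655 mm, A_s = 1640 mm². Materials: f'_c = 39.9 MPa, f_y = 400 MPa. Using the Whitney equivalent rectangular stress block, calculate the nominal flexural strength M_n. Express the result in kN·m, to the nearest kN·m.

M_n ≈ 418 kN·m

T = A_s f_y = 1640 × 400 = 656000 N = 656 kN.
From C = T: a = T/(0.85 f'_c b) = 656000/(0.85 × 39.9 × 555) = 34.85 mm.
M_n = T(d − a/2) = 656 kN × (655 − 17.425) mm = 418.25 kN·m.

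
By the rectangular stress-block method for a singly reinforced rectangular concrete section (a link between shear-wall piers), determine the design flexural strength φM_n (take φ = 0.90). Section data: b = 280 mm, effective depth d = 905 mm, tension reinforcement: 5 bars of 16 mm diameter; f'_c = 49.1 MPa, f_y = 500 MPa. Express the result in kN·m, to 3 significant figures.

A_s = 5 × 201 = 1005 mm².
T = A_s f_y = 1005 × 500 = 502500 N = 502.5 kN.
From C = T: a = T/(0.85 f'_c b) = 502500/(0.85 × 49.1 × 280) = 43.00 mm.
M_n = T(d − a/2) = 502.5 kN × (905 − 21.5) mm = 443.96 kN·m.
φM_n = 0.90 × 443.96 = 399.56 kN·m.

φM_n ≈ 400 kN·m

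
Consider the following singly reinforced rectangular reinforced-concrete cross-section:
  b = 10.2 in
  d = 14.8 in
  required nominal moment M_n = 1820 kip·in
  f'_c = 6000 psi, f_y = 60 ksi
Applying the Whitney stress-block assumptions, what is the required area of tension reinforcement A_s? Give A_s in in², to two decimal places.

From M_n = 0.85 f'_c a b (d − a/2):
a = d − √(d² − 2M_n/(0.85 f'_c b)) = 14.8 − √(14.8² − 2 × 1820/(0.85 × 6 × 10.2)) = 2.591 in.
A_s = 0.85 f'_c a b / f_y = 0.85 × 6 × 2.591 × 10.2 / 60 = 2.246 in².

A_s ≈ 2.25 in²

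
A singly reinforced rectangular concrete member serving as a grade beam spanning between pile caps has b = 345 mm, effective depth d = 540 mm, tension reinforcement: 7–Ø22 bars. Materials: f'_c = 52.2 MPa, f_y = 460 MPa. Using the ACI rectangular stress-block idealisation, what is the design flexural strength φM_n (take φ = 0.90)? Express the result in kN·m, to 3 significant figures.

A_s = 7 × 380 = 2660 mm².
T = A_s f_y = 2660 × 460 = 1223600 N = 1223.6 kN.
From C = T: a = T/(0.85 f'_c b) = 1223600/(0.85 × 52.2 × 345) = 79.93 mm.
M_n = T(d − a/2) = 1223.6 kN × (540 − 39.965) mm = 611.84 kN·m.
φM_n = 0.90 × 611.84 = 550.66 kN·m.

φM_n ≈ 551 kN·m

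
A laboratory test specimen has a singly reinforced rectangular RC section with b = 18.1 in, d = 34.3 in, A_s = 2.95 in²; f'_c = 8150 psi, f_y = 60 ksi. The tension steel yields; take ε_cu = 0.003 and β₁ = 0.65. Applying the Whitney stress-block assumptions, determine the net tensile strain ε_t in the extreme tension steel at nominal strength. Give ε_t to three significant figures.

a = A_s f_y/(0.85 f'_c b) = 1.412 in.
β₁ = 0.65, so c = a/β₁ = 1.412/0.65 = 2.172 in.
From the linear strain diagram with ε_cu = 0.003: ε_t = 0.003 (d − c)/c = 0.003 × (34.3 − 2.172)/2.172 = 0.0444.
Since ε_t ≥ 0.005, the section is tension-controlled.

ε_t ≈ 0.0444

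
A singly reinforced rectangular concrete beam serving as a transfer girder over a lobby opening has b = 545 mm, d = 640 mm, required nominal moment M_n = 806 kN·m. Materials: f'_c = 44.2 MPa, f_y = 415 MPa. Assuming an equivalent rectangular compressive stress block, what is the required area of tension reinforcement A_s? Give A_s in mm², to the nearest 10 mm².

With M_n = 0.85 f'_c a b (d − a/2), solve the quadratic for a:
a = d − √(d² − 2M_n/(0.85 f'_c b)) = 640 − √(640² − 2 × 806×10⁶/(0.85 × 44.2 × 545)) = 64.78 mm.
A_s = 0.85 f'_c a b / f_y = 0.85 × 44.2 × 64.78 × 545 / 415 = 3196.2 mm².

A_s ≈ 3200 mm²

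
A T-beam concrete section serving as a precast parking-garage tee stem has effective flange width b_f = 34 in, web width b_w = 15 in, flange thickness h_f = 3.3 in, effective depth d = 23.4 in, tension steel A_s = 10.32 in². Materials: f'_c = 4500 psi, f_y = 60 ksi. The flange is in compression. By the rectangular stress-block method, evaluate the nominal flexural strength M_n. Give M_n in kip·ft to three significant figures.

Tension: T = A_s f_y = 10.32 × 60 = 619.2 kips.
Try a within the flange: a = T/(0.85 f'_c b_f) = 619.2/(0.85 × 4.5 × 34) = 4.761 in.
a = 4.761 > h_f = 3.3 in: the block extends into the web. Split into flange-overhang and web parts.
C_f = 0.85 f'_c (b_f − b_w) h_f = 0.85 × 4.5 × (34 − 15) × 3.3 = 239.8 kips.
Remaining web compression depth: a_w = (T − C_f)/(0.85 f'_c b_w) = (619.2 − 239.8)/(0.85 × 4.5 × 15) = 6.613 in.
M_n = C_f(d − h_f/2) + (T − C_f)(d − a_w/2) = 239.8 × (23.4 − 1.65) + 379.4 × (23.4 − 3.3065) = 5215.7 + 7623.5 = 12839.2 kip·in.
M_n = 12839.2/12 = 1069.93 kip·ft.

M_n ≈ 1070 kip·ft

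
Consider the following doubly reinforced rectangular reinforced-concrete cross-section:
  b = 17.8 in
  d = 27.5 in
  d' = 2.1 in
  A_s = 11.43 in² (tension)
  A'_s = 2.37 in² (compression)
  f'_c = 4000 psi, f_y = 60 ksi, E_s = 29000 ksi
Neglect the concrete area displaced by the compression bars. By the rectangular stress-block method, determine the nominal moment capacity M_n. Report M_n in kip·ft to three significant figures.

M_n ≈ 1340 kip·ft

Assume both steels yield.
a = (A_s − A'_s) f_y/(0.85 f'_c b) = (11.43 − 2.37) × 60/(0.85 × 4 × 17.8) = 8.982 in.
c = a/β₁ = 8.982/0.85 = 10.567 in; ε'_s = 0.003(c − d')/c = 0.0024 ≥ ε_y = 0.0021, so the compression steel yields.
M_n = (A_s − A'_s) f_y (d − a/2) + A'_s f_y (d − d') = 543.6 × (27.5 − 4.491) + 142.2 × (27.5 − 2.1) = 12507.7 + 3611.9 = 16119.6 kip·in = 16119.6/12 = 1343.30 kip·ft.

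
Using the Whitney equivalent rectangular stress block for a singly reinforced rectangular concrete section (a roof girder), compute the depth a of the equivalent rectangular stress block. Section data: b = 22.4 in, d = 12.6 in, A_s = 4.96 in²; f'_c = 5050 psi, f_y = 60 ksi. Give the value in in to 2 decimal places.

T = A_s f_y = 4.96 × 60 = 297.6 kips.
a = T/(0.85 f'_c b) = 297.6/(0.85 × 5.05 × 22.4) = 3.10 in.

a ≈ 3.10 in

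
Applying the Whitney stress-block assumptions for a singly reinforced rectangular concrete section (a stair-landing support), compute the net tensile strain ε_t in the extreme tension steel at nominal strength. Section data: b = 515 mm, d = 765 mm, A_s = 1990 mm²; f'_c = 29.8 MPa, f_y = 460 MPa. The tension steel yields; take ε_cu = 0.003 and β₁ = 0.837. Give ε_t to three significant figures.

a = A_s f_y/(0.85 f'_c b) = 70.17 mm.
β₁ = 0.837, so c = a/β₁ = 70.17/0.837 = 83.84 mm.
From the linear strain diagram with ε_cu = 0.003: ε_t = 0.003 (d − c)/c = 0.003 × (765 − 83.84)/83.84 = 0.0244.
Since ε_t ≥ 0.005, the section is tension-controlled.

ε_t ≈ 0.0244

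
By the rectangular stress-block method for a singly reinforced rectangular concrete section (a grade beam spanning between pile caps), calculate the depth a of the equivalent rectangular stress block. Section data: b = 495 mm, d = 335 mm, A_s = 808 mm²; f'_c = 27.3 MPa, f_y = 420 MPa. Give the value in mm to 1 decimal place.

a ≈ 29.5 mm

T = A_s f_y = 808 × 420 = 339360 N = 339.36 kN.
Setting C = 0.85 f'_c a b equal to T: a = 339360/(0.85 × 27.3 × 495) = 29.5 mm.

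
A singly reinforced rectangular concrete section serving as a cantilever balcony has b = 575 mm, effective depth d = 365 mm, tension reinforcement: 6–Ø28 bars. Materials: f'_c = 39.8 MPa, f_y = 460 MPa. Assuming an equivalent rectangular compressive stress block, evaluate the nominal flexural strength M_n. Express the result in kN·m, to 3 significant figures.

A_s = 6 × 616 = 3696 mm².
T = A_s f_y = 3696 × 460 = 1700160 N = 1700.16 kN.
From C = T: a = T/(0.85 f'_c b) = 1700160/(0.85 × 39.8 × 575) = 87.40 mm.
M_n = T(d − a/2) = 1700.16 kN × (365 − 43.7) mm = 546.26 kN·m.

M_n ≈ 546 kN·m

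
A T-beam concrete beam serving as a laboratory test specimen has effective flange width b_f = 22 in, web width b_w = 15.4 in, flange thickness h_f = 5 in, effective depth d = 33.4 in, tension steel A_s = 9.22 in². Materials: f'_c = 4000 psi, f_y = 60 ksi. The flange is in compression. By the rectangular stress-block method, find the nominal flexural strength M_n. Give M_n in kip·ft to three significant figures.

Tension: T = A_s f_y = 9.22 × 60 = 553.2 kips.
Try a within the flange: a = T/(0.85 f'_c b_f) = 553.2/(0.85 × 4 × 22) = 7.396 in.
a = 7.396 > h_f = 5 in: the block extends into the web. Split into flange-overhang and web parts.
C_f = 0.85 f'_c (b_f − b_w) h_f = 0.85 × 4 × (22 − 15.4) × 5 = 112.2 kips.
Remaining web compression depth: a_w = (T − C_f)/(0.85 f'_c b_w) = (553.2 − 112.2)/(0.85 × 4 × 15.4) = 8.422 in.
M_n = C_f(d − h_f/2) + (T − C_f)(d − a_w/2) = 112.2 × (33.4 − 2.5) + 441 × (33.4 − 4.211) = 3467.0 + 12872.3 = 16339.3 kip·in.
M_n = 16339.3/12 = 1361.61 kip·ft.

M_n ≈ 1360 kip·ft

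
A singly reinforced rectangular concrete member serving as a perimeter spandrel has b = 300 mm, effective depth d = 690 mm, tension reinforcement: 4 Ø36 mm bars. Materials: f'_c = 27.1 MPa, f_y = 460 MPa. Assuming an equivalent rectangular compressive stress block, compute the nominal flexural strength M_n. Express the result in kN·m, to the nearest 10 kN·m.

M_n ≈ 1040 kN·m

A_s = 4 × 1018 = 4072 mm².
T = A_s f_y = 4072 × 460 = 1873120 N = 1873.12 kN.
From C = T: a = T/(0.85 f'_c b) = 1873120/(0.85 × 27.1 × 300) = 271.05 mm.
M_n = T(d − a/2) = 1873.12 kN × (690 − 135.525) mm = 1038.60 kN·m.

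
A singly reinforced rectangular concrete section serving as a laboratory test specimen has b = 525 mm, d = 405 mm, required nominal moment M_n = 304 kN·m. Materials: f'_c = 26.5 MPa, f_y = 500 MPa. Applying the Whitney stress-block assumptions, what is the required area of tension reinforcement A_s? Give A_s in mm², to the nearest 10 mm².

With M_n = 0.85 f'_c a b (d − a/2), solve the quadratic for a:
a = d − √(d² − 2M_n/(0.85 f'_c b)) = 405 − √(405² − 2 × 304×10⁶/(0.85 × 26.5 × 525)) = 69.42 mm.
A_s = 0.85 f'_c a b / f_y = 0.85 × 26.5 × 69.42 × 525 / 500 = 1641.9 mm².

A_s ≈ 1640 mm²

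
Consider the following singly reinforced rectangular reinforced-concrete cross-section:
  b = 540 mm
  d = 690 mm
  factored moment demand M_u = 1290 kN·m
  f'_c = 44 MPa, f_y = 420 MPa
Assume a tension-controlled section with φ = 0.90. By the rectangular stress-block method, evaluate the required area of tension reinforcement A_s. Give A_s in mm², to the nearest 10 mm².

A_s ≈ 5380 mm²

M_n = M_u/φ = 1290/0.90 = 1433.33 kN·m.
With M_n = 0.85 f'_c a b (d − a/2), solve the quadratic for a:
a = d − √(d² − 2M_n/(0.85 f'_c b)) = 690 − √(690² − 2 × 1433.33×10⁶/(0.85 × 44 × 540)) = 111.94 mm.
A_s = 0.85 f'_c a b / f_y = 0.85 × 44 × 111.94 × 540 / 420 = 5382.7 mm².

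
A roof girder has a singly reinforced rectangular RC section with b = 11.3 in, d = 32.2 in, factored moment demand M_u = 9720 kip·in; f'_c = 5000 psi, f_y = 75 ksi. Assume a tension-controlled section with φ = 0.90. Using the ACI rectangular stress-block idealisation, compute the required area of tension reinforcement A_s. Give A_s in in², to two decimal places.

A_s ≈ 5.10 in²

M_n = M_u/φ = 9720/0.90 = 10800 kip·in.
From M_n = 0.85 f'_c a b (d − a/2):
a = d − √(d² − 2M_n/(0.85 f'_c b)) = 32.2 − √(32.2² − 2 × 10800/(0.85 × 5 × 11.3)) = 7.970 in.
A_s = 0.85 f'_c a b / f_y = 0.85 × 5 × 7.970 × 11.3 / 75 = 5.103 in².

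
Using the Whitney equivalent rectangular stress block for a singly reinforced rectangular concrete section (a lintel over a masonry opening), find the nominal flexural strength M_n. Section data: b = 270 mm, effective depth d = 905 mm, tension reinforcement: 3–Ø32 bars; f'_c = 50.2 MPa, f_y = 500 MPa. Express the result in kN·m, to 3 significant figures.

M_n ≈ 1030 kN·m

A_s = 3 × 804 = 2412 mm².
T = A_s f_y = 2412 × 500 = 1206000 N = 1206 kN.
From C = T: a = T/(0.85 f'_c b) = 1206000/(0.85 × 50.2 × 270) = 104.68 mm.
M_n = T(d − a/2) = 1206 kN × (905 − 52.34) mm = 1028.31 kN·m.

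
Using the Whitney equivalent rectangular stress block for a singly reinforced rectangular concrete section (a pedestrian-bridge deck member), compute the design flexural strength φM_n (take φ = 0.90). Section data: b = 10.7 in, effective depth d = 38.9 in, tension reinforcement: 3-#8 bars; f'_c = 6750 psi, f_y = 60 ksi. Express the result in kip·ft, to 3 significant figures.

A_s = 3 × 0.79 = 2.37 in².
T = A_s f_y = 2.37 × 60 = 142.2 kips.
a = T/(0.85 f'_c b) = 142.2/(0.85 × 6.75 × 10.7) = 2.316 in.
M_n = T(d − a/2) = 142.2 × (38.9 − 1.158) = 5366.9 kip·in = 5366.9/12 = 447.24 kip·ft.
φM_n = 0.90 × 447.24 = 402.52 kip·ft.

φM_n ≈ 403 kip·ft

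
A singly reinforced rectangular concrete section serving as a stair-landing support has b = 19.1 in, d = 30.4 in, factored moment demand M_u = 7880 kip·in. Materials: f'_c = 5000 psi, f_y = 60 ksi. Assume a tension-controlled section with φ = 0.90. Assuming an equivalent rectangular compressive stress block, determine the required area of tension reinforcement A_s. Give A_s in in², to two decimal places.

A_s ≈ 5.12 in²

M_n = M_u/φ = 7880/0.90 = 8755.56 kip·in.
From M_n = 0.85 f'_c a b (d − a/2):
a = d − √(d² − 2M_n/(0.85 f'_c b)) = 30.4 − √(30.4² − 2 × 8755.56/(0.85 × 5 × 19.1)) = 3.783 in.
A_s = 0.85 f'_c a b / f_y = 0.85 × 5 × 3.783 × 19.1 / 60 = 5.118 in².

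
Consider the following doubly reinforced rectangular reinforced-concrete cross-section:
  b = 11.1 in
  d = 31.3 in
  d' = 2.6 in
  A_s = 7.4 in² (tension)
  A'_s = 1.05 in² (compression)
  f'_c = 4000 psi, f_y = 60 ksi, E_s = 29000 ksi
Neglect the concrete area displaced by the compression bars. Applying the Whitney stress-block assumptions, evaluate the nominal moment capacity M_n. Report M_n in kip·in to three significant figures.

Assume both steels yield.
a = (A_s − A'_s) f_y/(0.85 f'_c b) = (7.4 − 1.05) × 60/(0.85 × 4 × 11.1) = 10.095 in.
c = a/β₁ = 10.095/0.85 = 11.876 in; ε'_s = 0.003(c − d')/c = 0.0023 ≥ ε_y = 0.0021, so the compression steel yields.
M_n = (A_s − A'_s) f_y (d − a/2) + A'_s f_y (d − d') = 381 × (31.3 − 5.0475) + 63 × (31.3 − 2.6) = 10002.2 + 1808.1 = 11810.3 kip·in.

M_n ≈ 11800 kip·in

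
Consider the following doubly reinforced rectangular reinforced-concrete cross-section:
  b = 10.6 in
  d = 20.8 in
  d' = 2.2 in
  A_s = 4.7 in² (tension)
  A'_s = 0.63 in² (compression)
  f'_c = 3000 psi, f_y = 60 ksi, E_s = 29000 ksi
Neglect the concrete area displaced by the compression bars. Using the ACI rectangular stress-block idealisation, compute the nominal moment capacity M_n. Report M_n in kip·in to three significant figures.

Assume both steels yield.
a = (A_s − A'_s) f_y/(0.85 f'_c b) = (4.7 − 0.63) × 60/(0.85 × 3 × 10.6) = 9.034 in.
c = a/β₁ = 9.034/0.85 = 10.628 in; ε'_s = 0.003(c − d')/c = 0.0024 ≥ ε_y = 0.0021, so the compression steel yields.
M_n = (A_s − A'_s) f_y (d − a/2) + A'_s f_y (d − d') = 244.2 × (20.8 − 4.517) + 37.8 × (20.8 − 2.2) = 3976.3 + 703.1 = 4679.4 kip·in.

M_n ≈ 4680 kip·in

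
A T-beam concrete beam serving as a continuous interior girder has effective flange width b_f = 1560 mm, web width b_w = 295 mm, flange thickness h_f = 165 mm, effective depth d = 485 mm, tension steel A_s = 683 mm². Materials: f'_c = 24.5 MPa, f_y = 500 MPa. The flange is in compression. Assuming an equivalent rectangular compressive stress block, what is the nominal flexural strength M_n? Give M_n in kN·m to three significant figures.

Tension: T = A_s f_y = 683 × 500 = 341500 N.
Try a within the flange: a = T/(0.85 f'_c b_f) = 341500/(0.85 × 24.5 × 1560) = 10.51 mm.
Since a = 10.51 ≤ h_f = 165 mm, the stress block lies entirely in the flange; analyse as a rectangular beam of width b_f.
M_n = T(d − a/2) = 341500 × (485 − 5.255) = 163.83 × 10⁶ N·mm.
M_n = 163.83 kN·m.

M_n ≈ 164 kN·m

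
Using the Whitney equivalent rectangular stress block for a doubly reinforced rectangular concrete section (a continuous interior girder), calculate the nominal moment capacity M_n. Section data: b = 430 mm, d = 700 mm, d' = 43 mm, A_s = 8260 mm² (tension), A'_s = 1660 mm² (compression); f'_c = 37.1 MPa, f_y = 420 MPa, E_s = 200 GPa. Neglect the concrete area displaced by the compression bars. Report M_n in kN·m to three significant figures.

Assume both tension and compression steel yield.
Net tension couple steel: A_s − A'_s = 6600 mm².
a = (A_s − A'_s) f_y / (0.85 f'_c b) = 2772000/(0.85 × 37.1 × 430) = 204.42 mm.
c = a/β₁ = 204.42/0.785 = 260.41 mm; ε'_s = 0.003(c − d')/c = 0.0025 ≥ f_y/E_s = 0.0021, so compression steel does yield.
M_n = (A_s − A'_s) f_y (d − a/2) + A'_s f_y (d − d') = [2772000 × (700 − 102.21) + 697200 × (700 − 43)] × 10⁻⁶ = 1657.07 + 458.06 = 2115.13 kN·m.

M_n ≈ 2120 kN·m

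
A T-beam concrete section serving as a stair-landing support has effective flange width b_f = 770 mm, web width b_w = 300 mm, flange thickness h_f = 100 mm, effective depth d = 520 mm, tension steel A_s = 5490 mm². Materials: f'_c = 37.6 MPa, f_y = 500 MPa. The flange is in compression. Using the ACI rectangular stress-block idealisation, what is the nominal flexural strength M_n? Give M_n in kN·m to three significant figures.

M_n ≈ 1270 kN·m

Tension: T = A_s f_y = 5490 × 500 = 2745000 N.
Try a within the flange: a = T/(0.85 f'_c b_f) = 2745000/(0.85 × 37.6 × 770) = 111.54 mm.
a = 111.54 > h_f = 100 mm: the block extends into the web. Split into flange-overhang and web parts.
C_f = 0.85 f'_c (b_f − b_w) h_f = 0.85 × 37.6 × (770 − 300) × 100 = 1502120 N.
Remaining web compression depth: a_w = (T − C_f)/(0.85 f'_c b_w) = (2745000 − 1502120)/(0.85 × 37.6 × 300) = 129.63 mm.
M_n = C_f(d − h_f/2) + (T − C_f)(d − a_w/2) = 1502120 × (520 − 50) + 1242880 × (520 − 64.815) = 706.00 + 565.74 = 1271.74 × 10⁶ N·mm.
M_n = 1271.74 kN·m.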